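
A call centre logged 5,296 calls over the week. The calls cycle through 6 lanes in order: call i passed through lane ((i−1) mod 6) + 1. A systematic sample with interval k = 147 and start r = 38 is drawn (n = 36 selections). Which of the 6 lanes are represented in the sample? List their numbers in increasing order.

2, 5

Consecutive selections differ by k = 147, so their lane numbers differ by 147 mod 6 = 3.
gcd(147, 6) = 3, so the sample visits 6/3 = 2 distinct residues mod 6.
Start 38 is lane 2; the lanes hit are 2, 5.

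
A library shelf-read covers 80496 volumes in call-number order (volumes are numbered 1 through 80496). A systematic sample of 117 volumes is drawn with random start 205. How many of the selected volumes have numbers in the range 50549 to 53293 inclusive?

4

k = 80496/117 = 688
First selection ≥ 50549: 205 + ⌈(50549−205)/688⌉·688 = 205 + 74×688 = 51117
Last selection ≤ 53293: 205 + ⌊(53293−205)/688⌋·688 = 205 + 77×688 = 53181
Count = 77 − 74 + 1 = 4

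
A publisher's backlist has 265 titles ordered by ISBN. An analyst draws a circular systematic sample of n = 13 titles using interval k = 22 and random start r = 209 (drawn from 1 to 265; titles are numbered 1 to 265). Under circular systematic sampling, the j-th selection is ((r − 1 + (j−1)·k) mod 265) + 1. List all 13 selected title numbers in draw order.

209, 231, 253, 10, 32, 54, 76, 98, 120, 142, 164, 186, 208

Selection 1: 209
Selection 2: 209 + 22 = 231
Selection 3: 231 + 22 = 253
Selection 4: 253 + 22 = 275 → 275 − 265 = 10
Selection 5: 10 + 22 = 32
Selection 6: 32 + 22 = 54
Selection 7: 54 + 22 = 76
Selection 8: 76 + 22 = 98
Selection 9: 98 + 22 = 120
Selection 10: 120 + 22 = 142
Selection 11: 142 + 22 = 164
Selection 12: 164 + 22 = 186
Selection 13: 186 + 22 = 208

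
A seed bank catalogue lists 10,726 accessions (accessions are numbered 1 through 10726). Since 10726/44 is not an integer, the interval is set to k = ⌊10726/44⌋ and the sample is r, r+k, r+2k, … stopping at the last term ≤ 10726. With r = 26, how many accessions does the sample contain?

45

k = ⌊10726/44⌋ = 243
Achieved size = ⌊(10726 − 26)/243⌋ + 1 = ⌊10700/243⌋ + 1 = 44 + 1 = 45
(last selection: 26 + 44×243 = 10718 ≤ 10726; next would be 10961 > 10726)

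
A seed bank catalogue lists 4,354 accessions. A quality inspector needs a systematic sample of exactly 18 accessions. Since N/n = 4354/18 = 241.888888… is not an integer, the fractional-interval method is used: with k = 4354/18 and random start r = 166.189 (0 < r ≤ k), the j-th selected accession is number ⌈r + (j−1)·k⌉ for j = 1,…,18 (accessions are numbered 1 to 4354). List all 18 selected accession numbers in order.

167, 409, 650, 892, 1134, 1376, 1618, 1860, 2102, 2344, 2586, 2827, 3069, 3311, 3553, 3795, 4037, 4279

j=1: r + 0k = 166.189 → ⌈·⌉ = 167
j=2: r + 1k = 408.077888… → ⌈·⌉ = 409
j=3: r + 2k = 649.966777… → ⌈·⌉ = 650
j=4: r + 3k = 891.855666… → ⌈·⌉ = 892
j=5: r + 4k = 1133.744555… → ⌈·⌉ = 1134
j=6: r + 5k = 1375.633444… → ⌈·⌉ = 1376
j=7: r + 6k = 1617.522333… → ⌈·⌉ = 1618
j=8: r + 7k = 1859.411222… → ⌈·⌉ = 1860
j=9: r + 8k = 2101.300111… → ⌈·⌉ = 2102
j=10: r + 9k = 2343.189 → ⌈·⌉ = 2344
j=11: r + 10k = 2585.077888… → ⌈·⌉ = 2586
j=12: r + 11k = 2826.966777… → ⌈·⌉ = 2827
j=13: r + 12k = 3068.855666… → ⌈·⌉ = 3069
j=14: r + 13k = 3310.744555… → ⌈·⌉ = 3311
j=15: r + 14k = 3552.633444… → ⌈·⌉ = 3553
j=16: r + 15k = 3794.522333… → ⌈·⌉ = 3795
j=17: r + 16k = 4036.411222… → ⌈·⌉ = 4037
j=18: r + 17k = 4278.300111… → ⌈·⌉ = 4279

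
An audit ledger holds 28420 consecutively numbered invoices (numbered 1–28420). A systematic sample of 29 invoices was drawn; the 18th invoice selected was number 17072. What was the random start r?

k = 28420/29 = 980
r = 17072 − (18−1)×980 = 17072 − 16660 = 412

412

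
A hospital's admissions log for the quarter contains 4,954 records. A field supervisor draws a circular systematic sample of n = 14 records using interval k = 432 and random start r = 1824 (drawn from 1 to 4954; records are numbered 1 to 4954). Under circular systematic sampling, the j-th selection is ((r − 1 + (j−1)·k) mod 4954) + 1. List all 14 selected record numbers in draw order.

Selection 1: 1824
Selection 2: 1824 + 432 = 2256
Selection 3: 2256 + 432 = 2688
Selection 4: 2688 + 432 = 3120
Selection 5: 3120 + 432 = 3552
Selection 6: 3552 + 432 = 3984
Selection 7: 3984 + 432 = 4416
Selection 8: 4416 + 432 = 4848
Selection 9: 4848 + 432 = 5280 → 5280 − 4954 = 326
Selection 10: 326 + 432 = 758
Selection 11: 758 + 432 = 1190
Selection 12: 1190 + 432 = 1622
Selection 13: 1622 + 432 = 2054
Selection 14: 2054 + 432 = 2486

1824, 2256, 2688, 3120, 3552, 3984, 4416, 4848, 326, 758, 1190, 1622, 2054, 2486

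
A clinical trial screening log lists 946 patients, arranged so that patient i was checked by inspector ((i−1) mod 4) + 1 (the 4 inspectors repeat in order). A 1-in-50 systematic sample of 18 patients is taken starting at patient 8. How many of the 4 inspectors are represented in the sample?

Consecutive selections differ by k = 50, so their inspector numbers differ by 50 mod 4 = 2.
gcd(50, 4) = 2, so the sample visits 4/2 = 2 distinct residues mod 4.
Start 8 is inspector 4; the inspectors hit are 2, 4.

2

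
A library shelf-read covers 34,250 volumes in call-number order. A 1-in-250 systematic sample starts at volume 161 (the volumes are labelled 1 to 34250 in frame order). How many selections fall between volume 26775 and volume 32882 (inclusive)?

k = 250
First selection ≥ 26775: 161 + ⌈(26775−161)/250⌉·250 = 161 + 107×250 = 26911
Last selection ≤ 32882: 161 + ⌊(32882−161)/250⌋·250 = 161 + 130×250 = 32661
Count = 130 − 107 + 1 = 24

24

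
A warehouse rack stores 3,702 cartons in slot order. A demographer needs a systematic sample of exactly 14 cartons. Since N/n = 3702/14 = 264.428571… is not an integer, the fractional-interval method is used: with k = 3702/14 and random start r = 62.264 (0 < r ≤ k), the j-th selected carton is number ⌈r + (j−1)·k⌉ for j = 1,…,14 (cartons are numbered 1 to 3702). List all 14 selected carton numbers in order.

63, 327, 592, 856, 1120, 1385, 1649, 1914, 2178, 2443, 2707, 2971, 3236, 3500

j=1: r + 0k = 62.264 → ⌈·⌉ = 63
j=2: r + 1k = 326.692571… → ⌈·⌉ = 327
j=3: r + 2k = 591.121142… → ⌈·⌉ = 592
j=4: r + 3k = 855.549714… → ⌈·⌉ = 856
j=5: r + 4k = 1119.978285… → ⌈·⌉ = 1120
j=6: r + 5k = 1384.406857… → ⌈·⌉ = 1385
j=7: r + 6k = 1648.835428… → ⌈·⌉ = 1649
j=8: r + 7k = 1913.264 → ⌈·⌉ = 1914
j=9: r + 8k = 2177.692571… → ⌈·⌉ = 2178
j=10: r + 9k = 2442.121142… → ⌈·⌉ = 2443
j=11: r + 10k = 2706.549714… → ⌈·⌉ = 2707
j=12: r + 11k = 2970.978285… → ⌈·⌉ = 2971
j=13: r + 12k = 3235.406857… → ⌈·⌉ = 3236
j=14: r + 13k = 3499.835428… → ⌈·⌉ = 3500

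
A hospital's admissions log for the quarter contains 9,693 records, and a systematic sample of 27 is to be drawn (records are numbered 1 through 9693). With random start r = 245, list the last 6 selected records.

k = N/n = 9693/27 = 359
22nd selection = 245 + 21×359 = 7784
23rd: 7784 + 359 = 8143
24th: 8143 + 359 = 8502
25th: 8502 + 359 = 8861
26th: 8861 + 359 = 9220
27th: 9220 + 359 = 9579

7784, 8143, 8502, 8861, 9220, 9579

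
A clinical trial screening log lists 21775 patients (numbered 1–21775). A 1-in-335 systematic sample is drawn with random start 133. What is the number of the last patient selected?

k = 335
65th selection = r + (65−1)·k = 133 + 64×335 = 133 + 21440 = 21573

21573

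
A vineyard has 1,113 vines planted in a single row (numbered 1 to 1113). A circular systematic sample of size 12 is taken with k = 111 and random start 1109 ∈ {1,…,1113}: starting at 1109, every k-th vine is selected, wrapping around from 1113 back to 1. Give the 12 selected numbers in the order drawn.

Selection 1: 1109
Selection 2: 1109 + 111 = 1220 → 1220 − 1113 = 107
Selection 3: 107 + 111 = 218
Selection 4: 218 + 111 = 329
Selection 5: 329 + 111 = 440
Selection 6: 440 + 111 = 551
Selection 7: 551 + 111 = 662
Selection 8: 662 + 111 = 773
Selection 9: 773 + 111 = 884
Selection 10: 884 + 111 = 995
Selection 11: 995 + 111 = 1106
Selection 12: 1106 + 111 = 1217 → 1217 − 1113 = 104

1109, 107, 218, 329, 440, 551, 662, 773, 884, 995, 1106, 104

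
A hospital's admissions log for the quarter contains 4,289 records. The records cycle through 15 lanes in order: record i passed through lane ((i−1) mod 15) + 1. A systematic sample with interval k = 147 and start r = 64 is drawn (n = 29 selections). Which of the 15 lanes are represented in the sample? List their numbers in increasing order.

1, 4, 7, 10, 13

Consecutive selections differ by k = 147, so their lane numbers differ by 147 mod 15 = 12.
gcd(147, 15) = 3, so the sample visits 15/3 = 5 distinct residues mod 15.
Start 64 is lane 4; the lanes hit are 1, 4, 7, 10, 13.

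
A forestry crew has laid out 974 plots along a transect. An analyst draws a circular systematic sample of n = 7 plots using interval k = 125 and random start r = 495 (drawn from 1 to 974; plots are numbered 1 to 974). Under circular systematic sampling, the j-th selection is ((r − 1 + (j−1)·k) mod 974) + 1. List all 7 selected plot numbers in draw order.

Selection 1: 495
Selection 2: 495 + 125 = 620
Selection 3: 620 + 125 = 745
Selection 4: 745 + 125 = 870
Selection 5: 870 + 125 = 995 → 995 − 974 = 21
Selection 6: 21 + 125 = 146
Selection 7: 146 + 125 = 271

495, 620, 745, 870, 21, 146, 271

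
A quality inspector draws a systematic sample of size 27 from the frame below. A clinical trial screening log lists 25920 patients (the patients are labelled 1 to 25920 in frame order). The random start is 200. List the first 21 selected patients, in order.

200, 1160, 2120, 3080, 4040, 5000, 5960, 6920, 7880, 8840, 9800, 10760, 11720, 12680, 13640, 14600, 15560, 16520, 17480, 18440, 19400

k = N/n = 25920/27 = 960
patient 1: 200
patient 2: 200 + 960 = 1160
patient 3: 1160 + 960 = 2120
patient 4: 2120 + 960 = 3080
patient 5: 3080 + 960 = 4040
patient 6: 4040 + 960 = 5000
patient 7: 5000 + 960 = 5960
patient 8: 5960 + 960 = 6920
patient 9: 6920 + 960 = 7880
patient 10: 7880 + 960 = 8840
patient 11: 8840 + 960 = 9800
patient 12: 9800 + 960 = 10760
patient 13: 10760 + 960 = 11720
patient 14: 11720 + 960 = 12680
patient 15: 12680 + 960 = 13640
patient 16: 13640 + 960 = 14600
patient 17: 14600 + 960 = 15560
patient 18: 15560 + 960 = 16520
patient 19: 16520 + 960 = 17480
patient 20: 17480 + 960 = 18440
patient 21: 18440 + 960 = 19400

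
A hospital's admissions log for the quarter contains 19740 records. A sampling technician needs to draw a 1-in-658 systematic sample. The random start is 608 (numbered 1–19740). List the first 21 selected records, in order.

608, 1266, 1924, 2582, 3240, 3898, 4556, 5214, 5872, 6530, 7188, 7846, 8504, 9162, 9820, 10478, 11136, 11794, 12452, 13110, 13768

record 1: 608
record 2: 608 + 658 = 1266
record 3: 1266 + 658 = 1924
record 4: 1924 + 658 = 2582
record 5: 2582 + 658 = 3240
record 6: 3240 + 658 = 3898
record 7: 3898 + 658 = 4556
record 8: 4556 + 658 = 5214
record 9: 5214 + 658 = 5872
record 10: 5872 + 658 = 6530
record 11: 6530 + 658 = 7188
record 12: 7188 + 658 = 7846
record 13: 7846 + 658 = 8504
record 14: 8504 + 658 = 9162
record 15: 9162 + 658 = 9820
record 16: 9820 + 658 = 10478
record 17: 10478 + 658 = 11136
record 18: 11136 + 658 = 11794
record 19: 11794 + 658 = 12452
record 20: 12452 + 658 = 13110
record 21: 13110 + 658 = 13768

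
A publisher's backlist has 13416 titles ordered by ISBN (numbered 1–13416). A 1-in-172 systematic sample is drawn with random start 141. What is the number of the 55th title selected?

9429

k = 172
55th selection = r + (55−1)·k = 141 + 54×172 = 141 + 9288 = 9429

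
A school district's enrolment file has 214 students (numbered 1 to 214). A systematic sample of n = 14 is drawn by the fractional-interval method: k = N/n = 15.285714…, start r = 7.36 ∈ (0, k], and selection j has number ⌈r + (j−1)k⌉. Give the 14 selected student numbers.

8, 23, 38, 54, 69, 84, 100, 115, 130, 145, 161, 176, 191, 207

j=1: r + 0k = 7.36 → ⌈·⌉ = 8
j=2: r + 1k = 22.645714… → ⌈·⌉ = 23
j=3: r + 2k = 37.931428… → ⌈·⌉ = 38
j=4: r + 3k = 53.217142… → ⌈·⌉ = 54
j=5: r + 4k = 68.502857… → ⌈·⌉ = 69
j=6: r + 5k = 83.788571… → ⌈·⌉ = 84
j=7: r + 6k = 99.074285… → ⌈·⌉ = 100
j=8: r + 7k = 114.36 → ⌈·⌉ = 115
j=9: r + 8k = 129.645714… → ⌈·⌉ = 130
j=10: r + 9k = 144.931428… → ⌈·⌉ = 145
j=11: r + 10k = 160.217142… → ⌈·⌉ = 161
j=12: r + 11k = 175.502857… → ⌈·⌉ = 176
j=13: r + 12k = 190.788571… → ⌈·⌉ = 191
j=14: r + 13k = 206.074285… → ⌈·⌉ = 207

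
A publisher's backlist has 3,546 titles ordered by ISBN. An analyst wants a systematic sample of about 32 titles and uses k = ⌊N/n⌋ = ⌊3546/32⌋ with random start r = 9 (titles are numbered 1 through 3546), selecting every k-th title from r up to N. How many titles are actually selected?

33

k = ⌊3546/32⌋ = 110
Achieved size = ⌊(3546 − 9)/110⌋ + 1 = ⌊3537/110⌋ + 1 = 32 + 1 = 33
(last selection: 9 + 32×110 = 3529 ≤ 3546; next would be 3639 > 3546)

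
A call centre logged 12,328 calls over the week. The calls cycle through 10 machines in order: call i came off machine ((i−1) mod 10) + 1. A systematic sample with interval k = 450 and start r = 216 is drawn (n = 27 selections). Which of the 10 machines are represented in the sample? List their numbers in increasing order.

Consecutive selections differ by k = 450, so their machine numbers differ by 450 mod 10 = 0.
gcd(450, 10) = 10, so the sample visits 10/10 = 1 distinct residues mod 10.
Start 216 is machine 6; the machines hit are 6.

6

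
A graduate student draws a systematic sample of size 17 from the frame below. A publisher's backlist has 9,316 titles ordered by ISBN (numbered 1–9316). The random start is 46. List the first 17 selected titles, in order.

k = N/n = 9316/17 = 548
title 1: 46
title 2: 46 + 548 = 594
title 3: 594 + 548 = 1142
title 4: 1142 + 548 = 1690
title 5: 1690 + 548 = 2238
title 6: 2238 + 548 = 2786
title 7: 2786 + 548 = 3334
title 8: 3334 + 548 = 3882
title 9: 3882 + 548 = 4430
title 10: 4430 + 548 = 4978
title 11: 4978 + 548 = 5526
title 12: 5526 + 548 = 6074
title 13: 6074 + 548 = 6622
title 14: 6622 + 548 = 7170
title 15: 7170 + 548 = 7718
title 16: 7718 + 548 = 8266
title 17: 8266 + 548 = 8814

46, 594, 1142, 1690, 2238, 2786, 3334, 3882, 4430, 4978, 5526, 6074, 6622, 7170, 7718, 8266, 8814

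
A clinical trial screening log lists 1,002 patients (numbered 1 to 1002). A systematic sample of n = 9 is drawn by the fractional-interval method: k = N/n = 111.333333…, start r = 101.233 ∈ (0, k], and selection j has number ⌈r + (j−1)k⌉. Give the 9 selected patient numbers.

j=1: r + 0k = 101.233 → ⌈·⌉ = 102
j=2: r + 1k = 212.566333… → ⌈·⌉ = 213
j=3: r + 2k = 323.899666… → ⌈·⌉ = 324
j=4: r + 3k = 435.233 → ⌈·⌉ = 436
j=5: r + 4k = 546.566333… → ⌈·⌉ = 547
j=6: r + 5k = 657.899666… → ⌈·⌉ = 658
j=7: r + 6k = 769.233 → ⌈·⌉ = 770
j=8: r + 7k = 880.566333… → ⌈·⌉ = 881
j=9: r + 8k = 991.899666… → ⌈·⌉ = 992

102, 213, 324, 436, 547, 658, 770, 881, 992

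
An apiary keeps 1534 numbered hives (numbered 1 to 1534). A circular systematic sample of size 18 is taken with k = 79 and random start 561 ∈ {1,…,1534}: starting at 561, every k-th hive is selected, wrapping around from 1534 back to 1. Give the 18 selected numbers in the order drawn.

Selection 1: 561
Selection 2: 561 + 79 = 640
Selection 3: 640 + 79 = 719
Selection 4: 719 + 79 = 798
Selection 5: 798 + 79 = 877
Selection 6: 877 + 79 = 956
Selection 7: 956 + 79 = 1035
Selection 8: 1035 + 79 = 1114
Selection 9: 1114 + 79 = 1193
Selection 10: 1193 + 79 = 1272
Selection 11: 1272 + 79 = 1351
Selection 12: 1351 + 79 = 1430
Selection 13: 1430 + 79 = 1509
Selection 14: 1509 + 79 = 1588 → 1588 − 1534 = 54
Selection 15: 54 + 79 = 133
Selection 16: 133 + 79 = 212
Selection 17: 212 + 79 = 291
Selection 18: 291 + 79 = 370

561, 640, 719, 798, 877, 956, 1035, 1114, 1193, 1272, 1351, 1430, 1509, 54, 133, 212, 291, 370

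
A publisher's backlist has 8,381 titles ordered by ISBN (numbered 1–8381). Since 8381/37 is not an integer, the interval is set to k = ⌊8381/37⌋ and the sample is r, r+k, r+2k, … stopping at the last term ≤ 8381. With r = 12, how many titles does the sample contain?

k = ⌊8381/37⌋ = 226
Achieved size = ⌊(8381 − 12)/226⌋ + 1 = ⌊8369/226⌋ + 1 = 37 + 1 = 38
(last selection: 12 + 37×226 = 8374 ≤ 8381; next would be 8600 > 8381)

38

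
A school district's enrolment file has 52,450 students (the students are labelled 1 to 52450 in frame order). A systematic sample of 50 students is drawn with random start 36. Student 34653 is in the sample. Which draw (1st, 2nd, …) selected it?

34

k = 52450/50 = 1049
position = (34653 − 36)/1049 + 1 = 34617/1049 + 1 = 33 + 1 = 34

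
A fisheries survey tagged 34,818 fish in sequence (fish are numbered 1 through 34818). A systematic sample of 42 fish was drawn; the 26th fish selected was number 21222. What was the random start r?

k = 34818/42 = 829
r = 21222 − (26−1)×829 = 21222 − 20725 = 497

497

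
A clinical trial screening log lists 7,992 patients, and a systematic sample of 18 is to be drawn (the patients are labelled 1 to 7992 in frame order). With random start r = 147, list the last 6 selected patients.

k = N/n = 7992/18 = 444
13th selection = 147 + 12×444 = 5475
14th: 5475 + 444 = 5919
15th: 5919 + 444 = 6363
16th: 6363 + 444 = 6807
17th: 6807 + 444 = 7251
18th: 7251 + 444 = 7695

5475, 5919, 6363, 6807, 7251, 7695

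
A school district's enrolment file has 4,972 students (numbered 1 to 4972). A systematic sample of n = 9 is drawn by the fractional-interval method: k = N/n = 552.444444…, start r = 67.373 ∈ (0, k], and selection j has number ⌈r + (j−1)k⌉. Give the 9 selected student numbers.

68, 620, 1173, 1725, 2278, 2830, 3383, 3935, 4487

j=1: r + 0k = 67.373 → ⌈·⌉ = 68
j=2: r + 1k = 619.817444… → ⌈·⌉ = 620
j=3: r + 2k = 1172.261888… → ⌈·⌉ = 1173
j=4: r + 3k = 1724.706333… → ⌈·⌉ = 1725
j=5: r + 4k = 2277.150777… → ⌈·⌉ = 2278
j=6: r + 5k = 2829.595222… → ⌈·⌉ = 2830
j=7: r + 6k = 3382.039666… → ⌈·⌉ = 3383
j=8: r + 7k = 3934.484111… → ⌈·⌉ = 3935
j=9: r + 8k = 4486.928555… → ⌈·⌉ = 4487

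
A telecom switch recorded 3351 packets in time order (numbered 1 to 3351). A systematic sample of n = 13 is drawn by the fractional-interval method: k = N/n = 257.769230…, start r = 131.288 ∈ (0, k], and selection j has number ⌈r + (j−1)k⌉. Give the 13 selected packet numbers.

132, 390, 647, 905, 1163, 1421, 1678, 1936, 2194, 2452, 2709, 2967, 3225

j=1: r + 0k = 131.288 → ⌈·⌉ = 132
j=2: r + 1k = 389.057230… → ⌈·⌉ = 390
j=3: r + 2k = 646.826461… → ⌈·⌉ = 647
j=4: r + 3k = 904.595692… → ⌈·⌉ = 905
j=5: r + 4k = 1162.364923… → ⌈·⌉ = 1163
j=6: r + 5k = 1420.134153… → ⌈·⌉ = 1421
j=7: r + 6k = 1677.903384… → ⌈·⌉ = 1678
j=8: r + 7k = 1935.672615… → ⌈·⌉ = 1936
j=9: r + 8k = 2193.441846… → ⌈·⌉ = 2194
j=10: r + 9k = 2451.211076… → ⌈·⌉ = 2452
j=11: r + 10k = 2708.980307… → ⌈·⌉ = 2709
j=12: r + 11k = 2966.749538… → ⌈·⌉ = 2967
j=13: r + 12k = 3224.518769… → ⌈·⌉ = 3225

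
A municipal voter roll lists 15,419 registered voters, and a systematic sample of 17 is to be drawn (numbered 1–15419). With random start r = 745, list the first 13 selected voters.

k = N/n = 15419/17 = 907
voter 1: 745
voter 2: 745 + 907 = 1652
voter 3: 1652 + 907 = 2559
voter 4: 2559 + 907 = 3466
voter 5: 3466 + 907 = 4373
voter 6: 4373 + 907 = 5280
voter 7: 5280 + 907 = 6187
voter 8: 6187 + 907 = 7094
voter 9: 7094 + 907 = 8001
voter 10: 8001 + 907 = 8908
voter 11: 8908 + 907 = 9815
voter 12: 9815 + 907 = 10722
voter 13: 10722 + 907 = 11629

745, 1652, 2559, 3466, 4373, 5280, 6187, 7094, 8001, 8908, 9815, 10722, 11629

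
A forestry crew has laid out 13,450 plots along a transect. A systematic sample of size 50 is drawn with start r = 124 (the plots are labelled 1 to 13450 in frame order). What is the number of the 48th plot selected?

12767

k = 13450/50 = 269
48th selection = r + (48−1)·k = 124 + 47×269 = 124 + 12643 = 12767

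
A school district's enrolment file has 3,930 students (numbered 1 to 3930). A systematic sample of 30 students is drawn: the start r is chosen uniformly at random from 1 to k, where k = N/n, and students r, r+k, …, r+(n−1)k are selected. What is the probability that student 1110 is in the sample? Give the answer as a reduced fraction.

1/131

k = 3930/30 = 131.
Student 1110 is selected iff r ≡ 1110 (mod 131); exactly one such r in {1,…,131}.
Inclusion probability = 1/131.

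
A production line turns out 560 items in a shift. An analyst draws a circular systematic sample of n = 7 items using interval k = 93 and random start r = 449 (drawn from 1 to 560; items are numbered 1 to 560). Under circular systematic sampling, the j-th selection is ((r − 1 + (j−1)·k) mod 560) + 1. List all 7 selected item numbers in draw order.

449, 542, 75, 168, 261, 354, 447

Selection 1: 449
Selection 2: 449 + 93 = 542
Selection 3: 542 + 93 = 635 → 635 − 560 = 75
Selection 4: 75 + 93 = 168
Selection 5: 168 + 93 = 261
Selection 6: 261 + 93 = 354
Selection 7: 354 + 93 = 447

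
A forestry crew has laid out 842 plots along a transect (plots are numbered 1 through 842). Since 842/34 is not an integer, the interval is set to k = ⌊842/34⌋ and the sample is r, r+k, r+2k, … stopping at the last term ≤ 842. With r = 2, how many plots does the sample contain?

36

k = ⌊842/34⌋ = 24
Achieved size = ⌊(842 − 2)/24⌋ + 1 = ⌊840/24⌋ + 1 = 35 + 1 = 36
(last selection: 2 + 35×24 = 842 ≤ 842; next would be 866 > 842)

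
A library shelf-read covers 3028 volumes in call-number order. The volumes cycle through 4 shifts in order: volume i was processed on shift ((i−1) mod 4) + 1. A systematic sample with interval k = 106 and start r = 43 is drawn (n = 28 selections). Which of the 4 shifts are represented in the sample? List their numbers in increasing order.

Consecutive selections differ by k = 106, so their shift numbers differ by 106 mod 4 = 2.
gcd(106, 4) = 2, so the sample visits 4/2 = 2 distinct residues mod 4.
Start 43 is shift 3; the shifts hit are 1, 3.

1, 3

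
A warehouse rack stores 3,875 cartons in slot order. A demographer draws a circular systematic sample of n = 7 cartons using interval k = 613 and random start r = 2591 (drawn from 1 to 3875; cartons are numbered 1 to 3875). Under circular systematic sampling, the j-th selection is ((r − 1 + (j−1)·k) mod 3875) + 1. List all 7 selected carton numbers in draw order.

Selection 1: 2591
Selection 2: 2591 + 613 = 3204
Selection 3: 3204 + 613 = 3817
Selection 4: 3817 + 613 = 4430 → 4430 − 3875 = 555
Selection 5: 555 + 613 = 1168
Selection 6: 1168 + 613 = 1781
Selection 7: 1781 + 613 = 2394

2591, 3204, 3817, 555, 1168, 1781, 2394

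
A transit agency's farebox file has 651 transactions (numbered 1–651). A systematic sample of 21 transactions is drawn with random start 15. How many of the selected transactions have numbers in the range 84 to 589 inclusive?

16

k = 651/21 = 31
First selection ≥ 84: 15 + ⌈(84−15)/31⌉·31 = 15 + 3×31 = 108
Last selection ≤ 589: 15 + ⌊(589−15)/31⌋·31 = 15 + 18×31 = 573
Count = 18 − 3 + 1 = 16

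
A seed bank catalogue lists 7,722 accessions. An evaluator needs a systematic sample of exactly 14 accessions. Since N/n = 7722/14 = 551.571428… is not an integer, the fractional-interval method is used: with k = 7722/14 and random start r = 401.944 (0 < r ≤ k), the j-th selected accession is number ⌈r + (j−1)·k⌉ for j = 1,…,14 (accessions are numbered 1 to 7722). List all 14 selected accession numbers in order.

j=1: r + 0k = 401.944 → ⌈·⌉ = 402
j=2: r + 1k = 953.515428… → ⌈·⌉ = 954
j=3: r + 2k = 1505.086857… → ⌈·⌉ = 1506
j=4: r + 3k = 2056.658285… → ⌈·⌉ = 2057
j=5: r + 4k = 2608.229714… → ⌈·⌉ = 2609
j=6: r + 5k = 3159.801142… → ⌈·⌉ = 3160
j=7: r + 6k = 3711.372571… → ⌈·⌉ = 3712
j=8: r + 7k = 4262.944 → ⌈·⌉ = 4263
j=9: r + 8k = 4814.515428… → ⌈·⌉ = 4815
j=10: r + 9k = 5366.086857… → ⌈·⌉ = 5367
j=11: r + 10k = 5917.658285… → ⌈·⌉ = 5918
j=12: r + 11k = 6469.229714… → ⌈·⌉ = 6470
j=13: r + 12k = 7020.801142… → ⌈·⌉ = 7021
j=14: r + 13k = 7572.372571… → ⌈·⌉ = 7573

402, 954, 1506, 2057, 2609, 3160, 3712, 4263, 4815, 5367, 5918, 6470, 7021, 7573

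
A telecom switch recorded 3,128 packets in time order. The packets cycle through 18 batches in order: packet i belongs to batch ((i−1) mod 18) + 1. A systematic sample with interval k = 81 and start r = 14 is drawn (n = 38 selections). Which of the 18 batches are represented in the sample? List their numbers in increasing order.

Consecutive selections differ by k = 81, so their batch numbers differ by 81 mod 18 = 9.
gcd(81, 18) = 9, so the sample visits 18/9 = 2 distinct residues mod 18.
Start 14 is batch 14; the batches hit are 5, 14.

5, 14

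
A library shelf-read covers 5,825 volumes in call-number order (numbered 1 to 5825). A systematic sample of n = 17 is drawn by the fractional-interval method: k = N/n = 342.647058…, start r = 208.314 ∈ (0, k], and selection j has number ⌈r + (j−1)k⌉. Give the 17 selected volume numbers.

j=1: r + 0k = 208.314 → ⌈·⌉ = 209
j=2: r + 1k = 550.961058… → ⌈·⌉ = 551
j=3: r + 2k = 893.608117… → ⌈·⌉ = 894
j=4: r + 3k = 1236.255176… → ⌈·⌉ = 1237
j=5: r + 4k = 1578.902235… → ⌈·⌉ = 1579
j=6: r + 5k = 1921.549294… → ⌈·⌉ = 1922
j=7: r + 6k = 2264.196352… → ⌈·⌉ = 2265
j=8: r + 7k = 2606.843411… → ⌈·⌉ = 2607
j=9: r + 8k = 2949.490470… → ⌈·⌉ = 2950
j=10: r + 9k = 3292.137529… → ⌈·⌉ = 3293
j=11: r + 10k = 3634.784588… → ⌈·⌉ = 3635
j=12: r + 11k = 3977.431647… → ⌈·⌉ = 3978
j=13: r + 12k = 4320.078705… → ⌈·⌉ = 4321
j=14: r + 13k = 4662.725764… → ⌈·⌉ = 4663
j=15: r + 14k = 5005.372823… → ⌈·⌉ = 5006
j=16: r + 15k = 5348.019882… → ⌈·⌉ = 5349
j=17: r + 16k = 5690.666941… → ⌈·⌉ = 5691

209, 551, 894, 1237, 1579, 1922, 2265, 2607, 2950, 3293, 3635, 3978, 4321, 4663, 5006, 5349, 5691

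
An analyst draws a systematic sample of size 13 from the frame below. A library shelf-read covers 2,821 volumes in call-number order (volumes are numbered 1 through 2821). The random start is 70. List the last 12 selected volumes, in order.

k = N/n = 2821/13 = 217
2nd selection = 70 + 1×217 = 287
3rd: 287 + 217 = 504
4th: 504 + 217 = 721
5th: 721 + 217 = 938
6th: 938 + 217 = 1155
7th: 1155 + 217 = 1372
8th: 1372 + 217 = 1589
9th: 1589 + 217 = 1806
10th: 1806 + 217 = 2023
11th: 2023 + 217 = 2240
12th: 2240 + 217 = 2457
13th: 2457 + 217 = 2674

287, 504, 721, 938, 1155, 1372, 1589, 1806, 2023, 2240, 2457, 2674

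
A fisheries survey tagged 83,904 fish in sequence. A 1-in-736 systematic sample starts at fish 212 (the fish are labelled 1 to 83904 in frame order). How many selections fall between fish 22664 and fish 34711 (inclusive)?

16

k = 736
First selection ≥ 22664: 212 + ⌈(22664−212)/736⌉·736 = 212 + 31×736 = 23028
Last selection ≤ 34711: 212 + ⌊(34711−212)/736⌋·736 = 212 + 46×736 = 34068
Count = 46 − 31 + 1 = 16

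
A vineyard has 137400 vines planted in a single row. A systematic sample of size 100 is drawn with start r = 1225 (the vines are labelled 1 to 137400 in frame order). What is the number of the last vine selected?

k = 137400/100 = 1374
100th selection = r + (100−1)·k = 1225 + 99×1374 = 1225 + 136026 = 137251

137251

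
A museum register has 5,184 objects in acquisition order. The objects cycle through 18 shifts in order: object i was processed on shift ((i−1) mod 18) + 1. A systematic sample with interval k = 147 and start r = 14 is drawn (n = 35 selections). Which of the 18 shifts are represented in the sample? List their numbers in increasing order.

Consecutive selections differ by k = 147, so their shift numbers differ by 147 mod 18 = 3.
gcd(147, 18) = 3, so the sample visits 18/3 = 6 distinct residues mod 18.
Start 14 is shift 14; the shifts hit are 2, 5, 8, 11, 14, 17.

2, 5, 8, 11, 14, 17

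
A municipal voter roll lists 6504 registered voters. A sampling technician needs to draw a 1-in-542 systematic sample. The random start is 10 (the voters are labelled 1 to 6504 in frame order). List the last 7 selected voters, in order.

2720, 3262, 3804, 4346, 4888, 5430, 5972

6th selection = 10 + 5×542 = 2720
7th: 2720 + 542 = 3262
8th: 3262 + 542 = 3804
9th: 3804 + 542 = 4346
10th: 4346 + 542 = 4888
11th: 4888 + 542 = 5430
12th: 5430 + 542 = 5972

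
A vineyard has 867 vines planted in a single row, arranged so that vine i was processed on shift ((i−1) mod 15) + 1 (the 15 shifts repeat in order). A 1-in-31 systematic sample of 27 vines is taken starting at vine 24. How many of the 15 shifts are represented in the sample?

Consecutive selections differ by k = 31, so their shift numbers differ by 31 mod 15 = 1.
gcd(31, 15) = 1, so the sample visits 15/1 = 15 distinct residues mod 15.
Start 24 is shift 9; the shifts hit are 1, 2, 3, 4, 5, 6, 7, 8, 9, 10, 11, 12, 13, 14, 15.

15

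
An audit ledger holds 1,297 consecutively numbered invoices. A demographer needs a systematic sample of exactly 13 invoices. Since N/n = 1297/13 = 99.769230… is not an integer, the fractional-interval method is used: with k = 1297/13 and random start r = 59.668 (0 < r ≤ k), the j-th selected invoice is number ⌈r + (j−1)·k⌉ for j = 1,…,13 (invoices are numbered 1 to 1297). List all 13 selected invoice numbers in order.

j=1: r + 0k = 59.668 → ⌈·⌉ = 60
j=2: r + 1k = 159.437230… → ⌈·⌉ = 160
j=3: r + 2k = 259.206461… → ⌈·⌉ = 260
j=4: r + 3k = 358.975692… → ⌈·⌉ = 359
j=5: r + 4k = 458.744923… → ⌈·⌉ = 459
j=6: r + 5k = 558.514153… → ⌈·⌉ = 559
j=7: r + 6k = 658.283384… → ⌈·⌉ = 659
j=8: r + 7k = 758.052615… → ⌈·⌉ = 759
j=9: r + 8k = 857.821846… → ⌈·⌉ = 858
j=10: r + 9k = 957.591076… → ⌈·⌉ = 958
j=11: r + 10k = 1057.360307… → ⌈·⌉ = 1058
j=12: r + 11k = 1157.129538… → ⌈·⌉ = 1158
j=13: r + 12k = 1256.898769… → ⌈·⌉ = 1257

60, 160, 260, 359, 459, 559, 659, 759, 858, 958, 1058, 1158, 1257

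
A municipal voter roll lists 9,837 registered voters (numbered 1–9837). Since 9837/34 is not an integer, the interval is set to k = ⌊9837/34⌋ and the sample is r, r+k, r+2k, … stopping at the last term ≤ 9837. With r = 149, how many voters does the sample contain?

34

k = ⌊9837/34⌋ = 289
Achieved size = ⌊(9837 − 149)/289⌋ + 1 = ⌊9688/289⌋ + 1 = 33 + 1 = 34
(last selection: 149 + 33×289 = 9686 ≤ 9837; next would be 9975 > 9837)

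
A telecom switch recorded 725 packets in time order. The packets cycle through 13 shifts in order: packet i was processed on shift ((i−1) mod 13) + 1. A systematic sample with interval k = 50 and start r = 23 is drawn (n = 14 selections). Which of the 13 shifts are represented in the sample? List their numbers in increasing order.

1, 2, 3, 4, 5, 6, 7, 8, 9, 10, 11, 12, 13

Consecutive selections differ by k = 50, so their shift numbers differ by 50 mod 13 = 11.
gcd(50, 13) = 1, so the sample visits 13/1 = 13 distinct residues mod 13.
Start 23 is shift 10; the shifts hit are 1, 2, 3, 4, 5, 6, 7, 8, 9, 10, 11, 12, 13.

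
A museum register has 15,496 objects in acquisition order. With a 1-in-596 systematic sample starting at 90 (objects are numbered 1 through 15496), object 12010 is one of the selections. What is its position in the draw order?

21

k = 596
position = (12010 − 90)/596 + 1 = 11920/596 + 1 = 20 + 1 = 21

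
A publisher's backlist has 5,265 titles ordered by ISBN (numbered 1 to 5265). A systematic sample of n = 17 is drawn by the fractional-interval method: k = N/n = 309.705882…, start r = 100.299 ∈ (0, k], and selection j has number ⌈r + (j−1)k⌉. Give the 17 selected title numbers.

101, 411, 720, 1030, 1340, 1649, 1959, 2269, 2578, 2888, 3198, 3508, 3817, 4127, 4437, 4746, 5056

j=1: r + 0k = 100.299 → ⌈·⌉ = 101
j=2: r + 1k = 410.004882… → ⌈·⌉ = 411
j=3: r + 2k = 719.710764… → ⌈·⌉ = 720
j=4: r + 3k = 1029.416647… → ⌈·⌉ = 1030
j=5: r + 4k = 1339.122529… → ⌈·⌉ = 1340
j=6: r + 5k = 1648.828411… → ⌈·⌉ = 1649
j=7: r + 6k = 1958.534294… → ⌈·⌉ = 1959
j=8: r + 7k = 2268.240176… → ⌈·⌉ = 2269
j=9: r + 8k = 2577.946058… → ⌈·⌉ = 2578
j=10: r + 9k = 2887.651941… → ⌈·⌉ = 2888
j=11: r + 10k = 3197.357823… → ⌈·⌉ = 3198
j=12: r + 11k = 3507.063705… → ⌈·⌉ = 3508
j=13: r + 12k = 3816.769588… → ⌈·⌉ = 3817
j=14: r + 13k = 4126.475470… → ⌈·⌉ = 4127
j=15: r + 14k = 4436.181352… → ⌈·⌉ = 4437
j=16: r + 15k = 4745.887235… → ⌈·⌉ = 4746
j=17: r + 16k = 5055.593117… → ⌈·⌉ = 5056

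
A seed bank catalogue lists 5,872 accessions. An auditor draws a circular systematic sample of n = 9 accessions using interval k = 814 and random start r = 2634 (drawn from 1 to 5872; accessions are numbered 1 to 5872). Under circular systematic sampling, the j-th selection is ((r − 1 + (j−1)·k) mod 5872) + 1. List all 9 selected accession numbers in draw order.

2634, 3448, 4262, 5076, 18, 832, 1646, 2460, 3274

Selection 1: 2634
Selection 2: 2634 + 814 = 3448
Selection 3: 3448 + 814 = 4262
Selection 4: 4262 + 814 = 5076
Selection 5: 5076 + 814 = 5890 → 5890 − 5872 = 18
Selection 6: 18 + 814 = 832
Selection 7: 832 + 814 = 1646
Selection 8: 1646 + 814 = 2460
Selection 9: 2460 + 814 = 3274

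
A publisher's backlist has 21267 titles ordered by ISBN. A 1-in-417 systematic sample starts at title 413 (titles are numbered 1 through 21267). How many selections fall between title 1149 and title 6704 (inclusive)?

k = 417
First selection ≥ 1149: 413 + ⌈(1149−413)/417⌉·417 = 413 + 2×417 = 1247
Last selection ≤ 6704: 413 + ⌊(6704−413)/417⌋·417 = 413 + 15×417 = 6668
Count = 15 − 2 + 1 = 14

14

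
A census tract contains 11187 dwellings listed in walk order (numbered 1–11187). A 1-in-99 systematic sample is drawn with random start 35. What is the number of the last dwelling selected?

11123

k = 99
113th selection = r + (113−1)·k = 35 + 112×99 = 35 + 11088 = 11123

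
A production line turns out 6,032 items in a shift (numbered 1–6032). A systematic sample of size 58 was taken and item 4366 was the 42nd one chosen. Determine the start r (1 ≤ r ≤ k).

102

k = 6032/58 = 104
r = 4366 − (42−1)×104 = 4366 − 4264 = 102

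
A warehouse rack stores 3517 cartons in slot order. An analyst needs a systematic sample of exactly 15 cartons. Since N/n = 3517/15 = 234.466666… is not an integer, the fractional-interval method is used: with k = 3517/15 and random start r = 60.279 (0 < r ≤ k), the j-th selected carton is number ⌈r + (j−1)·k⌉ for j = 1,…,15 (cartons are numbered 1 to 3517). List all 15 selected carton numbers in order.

61, 295, 530, 764, 999, 1233, 1468, 1702, 1937, 2171, 2405, 2640, 2874, 3109, 3343

j=1: r + 0k = 60.279 → ⌈·⌉ = 61
j=2: r + 1k = 294.745666… → ⌈·⌉ = 295
j=3: r + 2k = 529.212333… → ⌈·⌉ = 530
j=4: r + 3k = 763.679 → ⌈·⌉ = 764
j=5: r + 4k = 998.145666… → ⌈·⌉ = 999
j=6: r + 5k = 1232.612333… → ⌈·⌉ = 1233
j=7: r + 6k = 1467.079 → ⌈·⌉ = 1468
j=8: r + 7k = 1701.545666… → ⌈·⌉ = 1702
j=9: r + 8k = 1936.012333… → ⌈·⌉ = 1937
j=10: r + 9k = 2170.479 → ⌈·⌉ = 2171
j=11: r + 10k = 2404.945666… → ⌈·⌉ = 2405
j=12: r + 11k = 2639.412333… → ⌈·⌉ = 2640
j=13: r + 12k = 2873.879 → ⌈·⌉ = 2874
j=14: r + 13k = 3108.345666… → ⌈·⌉ = 3109
j=15: r + 14k = 3342.812333… → ⌈·⌉ = 3343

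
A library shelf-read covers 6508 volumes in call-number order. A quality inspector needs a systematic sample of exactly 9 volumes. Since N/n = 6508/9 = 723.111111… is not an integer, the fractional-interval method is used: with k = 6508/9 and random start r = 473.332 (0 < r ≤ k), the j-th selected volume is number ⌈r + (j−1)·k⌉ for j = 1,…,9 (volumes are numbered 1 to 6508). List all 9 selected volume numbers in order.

j=1: r + 0k = 473.332 → ⌈·⌉ = 474
j=2: r + 1k = 1196.443111… → ⌈·⌉ = 1197
j=3: r + 2k = 1919.554222… → ⌈·⌉ = 1920
j=4: r + 3k = 2642.665333… → ⌈·⌉ = 2643
j=5: r + 4k = 3365.776444… → ⌈·⌉ = 3366
j=6: r + 5k = 4088.887555… → ⌈·⌉ = 4089
j=7: r + 6k = 4811.998666… → ⌈·⌉ = 4812
j=8: r + 7k = 5535.109777… → ⌈·⌉ = 5536
j=9: r + 8k = 6258.220888… → ⌈·⌉ = 6259

474, 1197, 1920, 2643, 3366, 4089, 4812, 5536, 6259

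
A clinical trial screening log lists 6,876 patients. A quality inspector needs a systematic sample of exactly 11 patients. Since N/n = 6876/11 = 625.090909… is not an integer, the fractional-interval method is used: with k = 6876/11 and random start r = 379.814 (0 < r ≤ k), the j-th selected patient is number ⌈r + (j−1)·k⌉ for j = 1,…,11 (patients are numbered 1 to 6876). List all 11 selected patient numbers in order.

380, 1005, 1630, 2256, 2881, 3506, 4131, 4756, 5381, 6006, 6631

j=1: r + 0k = 379.814 → ⌈·⌉ = 380
j=2: r + 1k = 1004.904909… → ⌈·⌉ = 1005
j=3: r + 2k = 1629.995818… → ⌈·⌉ = 1630
j=4: r + 3k = 2255.086727… → ⌈·⌉ = 2256
j=5: r + 4k = 2880.177636… → ⌈·⌉ = 2881
j=6: r + 5k = 3505.268545… → ⌈·⌉ = 3506
j=7: r + 6k = 4130.359454… → ⌈·⌉ = 4131
j=8: r + 7k = 4755.450363… → ⌈·⌉ = 4756
j=9: r + 8k = 5380.541272… → ⌈·⌉ = 5381
j=10: r + 9k = 6005.632181… → ⌈·⌉ = 6006
j=11: r + 10k = 6630.723090… → ⌈·⌉ = 6631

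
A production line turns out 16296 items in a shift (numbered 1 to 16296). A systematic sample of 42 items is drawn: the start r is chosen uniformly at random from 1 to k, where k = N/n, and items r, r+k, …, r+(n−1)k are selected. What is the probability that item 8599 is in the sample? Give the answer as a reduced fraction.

1/388

k = 16296/42 = 388.
Item 8599 is selected iff r ≡ 8599 (mod 388); exactly one such r in {1,…,388}.
Inclusion probability = 1/388.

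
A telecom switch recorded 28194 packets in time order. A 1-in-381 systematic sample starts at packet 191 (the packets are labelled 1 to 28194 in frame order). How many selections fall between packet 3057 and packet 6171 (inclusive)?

8

k = 381
First selection ≥ 3057: 191 + ⌈(3057−191)/381⌉·381 = 191 + 8×381 = 3239
Last selection ≤ 6171: 191 + ⌊(6171−191)/381⌋·381 = 191 + 15×381 = 5906
Count = 15 − 8 + 1 = 8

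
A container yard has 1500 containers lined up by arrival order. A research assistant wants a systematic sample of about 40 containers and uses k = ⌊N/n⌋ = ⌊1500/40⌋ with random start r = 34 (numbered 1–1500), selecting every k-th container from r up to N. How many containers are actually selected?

k = ⌊1500/40⌋ = 37
Achieved size = ⌊(1500 − 34)/37⌋ + 1 = ⌊1466/37⌋ + 1 = 39 + 1 = 40
(last selection: 34 + 39×37 = 1477 ≤ 1500; next would be 1514 > 1500)

40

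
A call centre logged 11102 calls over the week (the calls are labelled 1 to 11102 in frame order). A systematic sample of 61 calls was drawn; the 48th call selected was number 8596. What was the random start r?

k = 11102/61 = 182
r = 8596 − (48−1)×182 = 8596 − 8554 = 42

42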